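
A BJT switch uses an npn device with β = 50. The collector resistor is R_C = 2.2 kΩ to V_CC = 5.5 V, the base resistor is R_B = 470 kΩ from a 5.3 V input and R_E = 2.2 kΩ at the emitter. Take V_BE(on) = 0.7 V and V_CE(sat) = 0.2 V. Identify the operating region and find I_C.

Assume active. Base-emitter loop: I_B = (V_BB − V_BE)/(R_B + (β+1)R_E) = (5.3 − 0.7)/(470 + 51×2.2) = 0.0079 mA.
I_C = β·I_B = 50×0.0079 = 0.395 mA.
V_CE = V_CC − I_C·R_C − I_E·R_E = 5.5 − 0.395×2.2 − 0.403×2.2 = 3.74 V > V_CE(sat), so the active-region assumption holds.

active; I_C ≈ 0.4 mA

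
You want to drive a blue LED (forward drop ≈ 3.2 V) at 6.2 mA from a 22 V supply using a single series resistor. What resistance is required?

R ≈ 3 kΩ

The resistor drops V_S − V_D = 22 − 3.2 = 18.8 V at 6.2 mA.
R = 18.8 V / 6.2 mA = 3.03 kΩ.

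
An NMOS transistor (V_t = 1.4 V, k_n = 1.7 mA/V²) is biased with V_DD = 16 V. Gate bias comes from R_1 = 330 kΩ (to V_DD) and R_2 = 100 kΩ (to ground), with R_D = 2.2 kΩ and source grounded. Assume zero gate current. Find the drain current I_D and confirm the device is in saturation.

I_D ≈ 4.6 mA

V_G = V_DD·R_2/(R_1+R_2) = 16×100/430 = 3.72 V. With the source grounded, V_GS = V_G = 3.72 V.
Assume saturation: I_D = (k_n/2)(V_GS − V_t)² = (1.7/2)×(3.72 − 1.4)² = 0.85×2.32² = 4.58 mA.
V_DS = V_DD − I_D·R_D = 16 − 4.58×2.2 = 5.93 V.
Saturation requires V_DS ≥ V_GS − V_t = 2.32 V; 5.93 ≥ 2.32 ✓.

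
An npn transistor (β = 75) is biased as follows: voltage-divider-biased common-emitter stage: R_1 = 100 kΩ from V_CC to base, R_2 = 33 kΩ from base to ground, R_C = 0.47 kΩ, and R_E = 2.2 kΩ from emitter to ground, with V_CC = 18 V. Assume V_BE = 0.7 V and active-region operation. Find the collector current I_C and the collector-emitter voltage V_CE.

Thevenize the base divider: V_Th = V_CC·R_2/(R_1+R_2) = 18×33/133 = 4.47 V, R_Th = R_1‖R_2 = 24.8 kΩ.
Base-emitter loop: V_Th = I_B·R_Th + V_BE + (β+1)I_B·R_E, so I_B = (4.47 − 0.7) / (24.8 + 76×2.2) = 0.0196 mA.
I_C = β·I_B = 75×0.0196 = 1.47 mA, and I_E = (β+1)I_B = 1.49 mA.
V_CE = V_CC − I_C·R_C − I_E·R_E = 18 − 1.47×0.47 − 1.49×2.2 = 14 V.
V_CE = 14 V > 0.2 V confirms active-region operation.

I_C ≈ 1.5 mA, V_CE ≈ 14 V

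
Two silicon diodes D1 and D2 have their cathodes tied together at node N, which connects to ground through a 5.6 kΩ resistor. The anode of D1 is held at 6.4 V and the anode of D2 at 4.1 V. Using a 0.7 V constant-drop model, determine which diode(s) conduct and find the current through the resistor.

Assume both conduct. Then node N would need to be at both 6.4−0.7 = 5.7 V and 4.1−0.7 = 3.4 V, which is impossible.
Assume only D1 conducts: V_N = 6.4 − 0.7 = 5.7 V, so I_R = 5.7/5.6 = 1.02 mA.
Check D2: its anode-to-cathode voltage is 4.1 − 5.7 = -1.6 V < 0.7 V, so it is off. The assumption is consistent.

Only D1 conducts; I_R ≈ 1 mA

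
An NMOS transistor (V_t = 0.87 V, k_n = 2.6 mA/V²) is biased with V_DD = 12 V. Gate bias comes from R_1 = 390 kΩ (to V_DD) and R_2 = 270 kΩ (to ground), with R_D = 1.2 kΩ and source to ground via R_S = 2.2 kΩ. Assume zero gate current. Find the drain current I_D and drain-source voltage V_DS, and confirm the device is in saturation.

I_D ≈ 1.4 mA, V_DS ≈ 7.3 V

V_G = V_DD·R_2/(R_1+R_2) = 12×270/660 = 4.91 V.
Assume saturation: I_D = (k_n/2)(V_GS − V_t)² with V_GS = V_G − I_D·R_S = 4.91 − 2.2·I_D.
Substituting gives 6.29·I_D² − 24.1·I_D + 21.2 = 0, with roots I_D = 1.37 or 2.46 mA.
The root I_D = 2.46 mA gives V_GS = -0.506 V ≤ V_t, so take I_D = 1.37 mA.
Then V_GS = 1.9 V and V_DS = V_DD − I_D(R_D+R_S) = 12 − 1.37×3.4 = 7.34 V.
Saturation requires V_DS ≥ V_GS − V_t = 1.03 V; 7.34 ≥ 1.03 ✓.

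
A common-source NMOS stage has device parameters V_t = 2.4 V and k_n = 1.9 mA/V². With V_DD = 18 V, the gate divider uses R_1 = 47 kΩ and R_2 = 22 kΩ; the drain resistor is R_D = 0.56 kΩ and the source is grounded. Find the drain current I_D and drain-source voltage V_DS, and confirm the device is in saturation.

V_G = V_DD·R_2/(R_1+R_2) = 18×22/69 = 5.74 V. With the source grounded, V_GS = V_G = 5.74 V.
Assume saturation: I_D = (k_n/2)(V_GS − V_t)² = (1.9/2)×(5.74 − 2.4)² = 0.95×3.34² = 10.6 mA.
V_DS = V_DD − I_D·R_D = 18 − 10.6×0.56 = 12.1 V.
Saturation requires V_DS ≥ V_GS − V_t = 3.34 V; 12.1 ≥ 3.34 ✓.

I_D ≈ 11 mA, V_DS ≈ 12 V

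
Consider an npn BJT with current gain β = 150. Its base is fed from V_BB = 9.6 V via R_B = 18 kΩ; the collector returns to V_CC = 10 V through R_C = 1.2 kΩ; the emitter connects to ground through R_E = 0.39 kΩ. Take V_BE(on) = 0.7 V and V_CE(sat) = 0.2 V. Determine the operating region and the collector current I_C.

saturation; I_C ≈ 6.1 mA

Assume active: I_B = (9.6 − 0.7)/(18 + 151×0.39) = 0.116 mA, I_C = β·I_B = 17.4 mA.
Then V_CE = 10 − 17.4×1.2 − 17.5×0.39 = -17.7 V < 0.2 V — the active assumption fails.
Re-solve with V_CE = 0.2 V. KCL at the emitter: V_E/R_E = (V_BB−0.7−V_E)/R_B + (V_CC−0.2−V_E)/R_C, giving V_E = 2.51 V.
I_C = (V_CC − 0.2 − V_E)/R_C = (9.8 − 2.51)/1.2 = 6.08 mA.
Check: I_B = (8.9 − 2.51)/18 = 0.355 mA, and β·I_B = 53.3 mA > I_C, confirming saturation.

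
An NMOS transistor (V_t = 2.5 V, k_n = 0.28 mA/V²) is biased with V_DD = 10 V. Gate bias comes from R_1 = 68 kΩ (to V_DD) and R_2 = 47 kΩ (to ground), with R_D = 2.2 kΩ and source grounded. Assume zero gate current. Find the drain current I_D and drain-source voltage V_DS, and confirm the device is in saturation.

V_G = V_DD·R_2/(R_1+R_2) = 10×47/115 = 4.09 V. With the source grounded, V_GS = V_G = 4.09 V.
Assume saturation: I_D = (k_n/2)(V_GS − V_t)² = (0.28/2)×(4.09 − 2.5)² = 0.14×1.59² = 0.353 mA.
V_DS = V_DD − I_D·R_D = 10 − 0.353×2.2 = 9.22 V.
Saturation requires V_DS ≥ V_GS − V_t = 1.59 V; 9.22 ≥ 1.59 ✓.

I_D ≈ 0.35 mA, V_DS ≈ 9.2 V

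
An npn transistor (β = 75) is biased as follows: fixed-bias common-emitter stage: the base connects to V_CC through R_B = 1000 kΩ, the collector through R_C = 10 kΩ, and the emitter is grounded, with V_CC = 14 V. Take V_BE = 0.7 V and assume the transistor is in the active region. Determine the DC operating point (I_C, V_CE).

Base loop: V_CC = I_B·R_B + V_BE, so I_B = (14 − 0.7)/1000 kΩ = 0.0133 mA.
In the active region I_C = β·I_B = 75 × 0.0133 = 0.998 mA.
Collector loop: V_CE = V_CC − I_C·R_C = 14 − 0.998×10 = 4.02 V.
Since V_CE = 4.02 V > V_CE(sat) ≈ 0.2 V, the transistor is in the active region as assumed.

I_C ≈ 1 mA, V_CE ≈ 4 V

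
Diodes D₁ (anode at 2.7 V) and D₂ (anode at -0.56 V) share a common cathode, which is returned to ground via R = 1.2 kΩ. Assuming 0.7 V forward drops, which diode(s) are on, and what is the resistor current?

Only D₁ conducts; I_R ≈ 1.7 mA

Assume both conduct. Then node N would need to be at both 2.7−0.7 = 2 V and -0.56−0.7 = -1.26 V, which is impossible.
Assume only D₁ conducts: V_N = 2.7 − 0.7 = 2 V, so I_R = 2/1.2 = 1.67 mA.
Check D₂: its anode-to-cathode voltage is -0.56 − 2 = -2.56 V < 0.7 V, so it is off. The assumption is consistent.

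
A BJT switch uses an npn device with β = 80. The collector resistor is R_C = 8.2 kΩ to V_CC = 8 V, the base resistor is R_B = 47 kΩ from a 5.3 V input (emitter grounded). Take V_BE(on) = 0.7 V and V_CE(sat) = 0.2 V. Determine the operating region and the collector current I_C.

saturation; I_C ≈ 0.95 mA

Assume active: I_B = (5.3 − 0.7)/47 = 0.0979 mA, giving I_C = β·I_B = 7.83 mA.
But then V_CE = 8 − 7.83×8.2 = -56.2 V < V_CE(sat) = 0.2 V — impossible in the active region.
So the transistor is saturated. With V_CE = 0.2 V, I_C = (V_CC − 0.2)/R_C = 7.8/8.2 = 0.951 mA.
Check: β·I_B = 7.83 mA > I_C = 0.951 mA, confirming saturation.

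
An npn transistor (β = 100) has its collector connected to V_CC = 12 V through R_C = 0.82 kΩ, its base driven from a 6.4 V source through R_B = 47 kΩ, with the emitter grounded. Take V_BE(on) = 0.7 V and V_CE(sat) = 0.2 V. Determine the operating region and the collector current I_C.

active; I_C ≈ 12 mA

Assume active. Base-emitter loop: I_B = (V_BB − V_BE)/R_B = (6.4 − 0.7)/47 = 0.121 mA.
I_C = β·I_B = 100×0.121 = 12.1 mA.
V_CE = V_CC − I_C·R_C = 12 − 12.1×0.82 = 2.06 V > V_CE(sat), so the active-region assumption holds.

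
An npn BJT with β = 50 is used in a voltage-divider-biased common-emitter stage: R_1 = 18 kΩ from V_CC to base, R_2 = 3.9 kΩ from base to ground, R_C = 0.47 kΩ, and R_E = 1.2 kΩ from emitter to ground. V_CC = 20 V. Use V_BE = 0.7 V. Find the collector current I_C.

I_C ≈ 2.2 mA

Thevenize the base divider: V_Th = V_CC·R_2/(R_1+R_2) = 20×3.9/21.9 = 3.56 V, R_Th = R_1‖R_2 = 3.21 kΩ.
Base-emitter loop: V_Th = I_B·R_Th + V_BE + (β+1)I_B·R_E, so I_B = (3.56 − 0.7) / (3.21 + 51×1.2) = 0.0444 mA.
I_C = β·I_B = 50×0.0444 = 2.22 mA, and I_E = (β+1)I_B = 2.27 mA.
V_CE = V_CC − I_C·R_C − I_E·R_E = 20 − 2.22×0.47 − 2.27×1.2 = 16.2 V.
V_CE = 16.2 V > 0.2 V confirms active-region operation.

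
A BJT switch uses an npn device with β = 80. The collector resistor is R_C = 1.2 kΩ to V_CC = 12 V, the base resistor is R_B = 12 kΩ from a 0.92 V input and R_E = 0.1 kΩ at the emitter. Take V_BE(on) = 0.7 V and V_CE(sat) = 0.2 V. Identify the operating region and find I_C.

Assume active. Base-emitter loop: I_B = (V_BB − V_BE)/(R_B + (β+1)R_E) = (0.92 − 0.7)/(12 + 81×0.1) = 0.0109 mA.
I_C = β·I_B = 80×0.0109 = 0.876 mA.
V_CE = V_CC − I_C·R_C − I_E·R_E = 12 − 0.876×1.2 − 0.887×0.1 = 10.9 V > V_CE(sat), so the active-region assumption holds.

active; I_C ≈ 0.88 mA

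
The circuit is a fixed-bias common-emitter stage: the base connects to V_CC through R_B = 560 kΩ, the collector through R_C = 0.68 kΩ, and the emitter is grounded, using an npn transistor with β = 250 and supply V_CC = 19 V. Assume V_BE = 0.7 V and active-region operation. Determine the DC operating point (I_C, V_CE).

Base loop: V_CC = I_B·R_B + V_BE, so I_B = (19 − 0.7)/560 kΩ = 0.0327 mA.
In the active region I_C = β·I_B = 250 × 0.0327 = 8.17 mA.
Collector loop: V_CE = V_CC − I_C·R_C = 19 − 8.17×0.68 = 13.4 V.
Since V_CE = 13.4 V > V_CE(sat) ≈ 0.2 V, the transistor is in the active region as assumed.

I_C ≈ 8.2 mA, V_CE ≈ 13 V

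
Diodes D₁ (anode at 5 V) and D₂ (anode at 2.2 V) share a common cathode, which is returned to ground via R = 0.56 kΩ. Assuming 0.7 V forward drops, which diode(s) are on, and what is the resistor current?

Assume both conduct. Then node N would need to be at both 5−0.7 = 4.3 V and 2.2−0.7 = 1.5 V, which is impossible.
Assume only D₁ conducts: V_N = 5 − 0.7 = 4.3 V, so I_R = 4.3/0.56 = 7.68 mA.
Check D₂: its anode-to-cathode voltage is 2.2 − 4.3 = -2.1 V < 0.7 V, so it is off. The assumption is consistent.

Only D₁ conducts; I_R ≈ 7.7 mA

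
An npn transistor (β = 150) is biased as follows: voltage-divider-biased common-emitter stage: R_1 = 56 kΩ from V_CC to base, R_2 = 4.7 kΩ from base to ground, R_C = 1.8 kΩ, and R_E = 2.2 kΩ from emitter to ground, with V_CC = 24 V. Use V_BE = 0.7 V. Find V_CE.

V_CE ≈ 22 V

Thevenize the base divider: V_Th = V_CC·R_2/(R_1+R_2) = 24×4.7/60.7 = 1.86 V, R_Th = R_1‖R_2 = 4.34 kΩ.
Base-emitter loop: V_Th = I_B·R_Th + V_BE + (β+1)I_B·R_E, so I_B = (1.86 − 0.7) / (4.34 + 151×2.2) = 0.00344 mA.
I_C = β·I_B = 150×0.00344 = 0.516 mA, and I_E = (β+1)I_B = 0.52 mA.
V_CE = V_CC − I_C·R_C − I_E·R_E = 24 − 0.516×1.8 − 0.52×2.2 = 21.9 V.
V_CE = 21.9 V > 0.2 V confirms active-region operation.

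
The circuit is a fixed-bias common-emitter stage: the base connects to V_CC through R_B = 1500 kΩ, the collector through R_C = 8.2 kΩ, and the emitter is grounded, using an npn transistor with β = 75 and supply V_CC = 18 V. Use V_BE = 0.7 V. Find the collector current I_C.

I_C ≈ 0.87 mA

Base loop: V_CC = I_B·R_B + V_BE, so I_B = (18 − 0.7)/1500 kΩ = 0.0115 mA.
In the active region I_C = β·I_B = 75 × 0.0115 = 0.865 mA.
Collector loop: V_CE = V_CC − I_C·R_C = 18 − 0.865×8.2 = 10.9 V.
Since V_CE = 10.9 V > V_CE(sat) ≈ 0.2 V, the transistor is in the active region as assumed.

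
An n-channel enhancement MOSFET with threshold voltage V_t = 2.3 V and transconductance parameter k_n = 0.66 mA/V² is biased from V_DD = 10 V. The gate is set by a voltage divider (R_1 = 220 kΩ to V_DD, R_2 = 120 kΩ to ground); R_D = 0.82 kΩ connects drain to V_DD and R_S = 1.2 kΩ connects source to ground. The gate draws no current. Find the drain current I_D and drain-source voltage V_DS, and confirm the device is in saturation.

I_D ≈ 0.27 mA, V_DS ≈ 9.5 V

V_G = V_DD·R_2/(R_1+R_2) = 10×120/340 = 3.53 V.
Assume saturation: I_D = (k_n/2)(V_GS − V_t)² with V_GS = V_G − I_D·R_S = 3.53 − 1.2·I_D.
Substituting gives 0.475·I_D² − 1.97·I_D + 0.499 = 0, with roots I_D = 0.27 or 3.88 mA.
The root I_D = 3.88 mA gives V_GS = -1.13 V ≤ V_t, so take I_D = 0.27 mA.
Then V_GS = 3.21 V and V_DS = V_DD − I_D(R_D+R_S) = 10 − 0.27×2.02 = 9.45 V.
Saturation requires V_DS ≥ V_GS − V_t = 0.905 V; 9.45 ≥ 0.905 ✓.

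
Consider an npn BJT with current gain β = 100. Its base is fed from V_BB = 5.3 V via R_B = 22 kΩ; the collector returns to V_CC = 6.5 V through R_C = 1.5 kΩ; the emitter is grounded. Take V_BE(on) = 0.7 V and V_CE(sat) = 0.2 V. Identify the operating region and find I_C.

saturation; I_C ≈ 4.2 mA

Assume active: I_B = (5.3 − 0.7)/22 = 0.209 mA, giving I_C = β·I_B = 20.9 mA.
But then V_CE = 6.5 − 20.9×1.5 = -24.9 V < V_CE(sat) = 0.2 V — impossible in the active region.
So the transistor is saturated. With V_CE = 0.2 V, I_C = (V_CC − 0.2)/R_C = 6.3/1.5 = 4.2 mA.
Check: β·I_B = 20.9 mA > I_C = 4.2 mA, confirming saturation.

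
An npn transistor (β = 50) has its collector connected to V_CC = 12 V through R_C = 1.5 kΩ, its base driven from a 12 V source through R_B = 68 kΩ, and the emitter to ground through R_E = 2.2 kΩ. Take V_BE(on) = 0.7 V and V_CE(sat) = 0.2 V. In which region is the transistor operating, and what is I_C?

Assume active. Base-emitter loop: I_B = (V_BB − V_BE)/(R_B + (β+1)R_E) = (12 − 0.7)/(68 + 51×2.2) = 0.0627 mA.
I_C = β·I_B = 50×0.0627 = 3.14 mA.
V_CE = V_CC − I_C·R_C − I_E·R_E = 12 − 3.14×1.5 − 3.2×2.2 = 0.261 V > V_CE(sat), so the active-region assumption holds.

active; I_C ≈ 3.1 mA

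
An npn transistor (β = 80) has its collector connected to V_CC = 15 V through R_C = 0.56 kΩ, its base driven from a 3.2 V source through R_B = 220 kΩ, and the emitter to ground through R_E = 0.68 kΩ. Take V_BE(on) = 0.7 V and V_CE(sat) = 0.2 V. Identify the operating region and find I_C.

active; I_C ≈ 0.73 mA

Assume active. Base-emitter loop: I_B = (V_BB − V_BE)/(R_B + (β+1)R_E) = (3.2 − 0.7)/(220 + 81×0.68) = 0.00909 mA.
I_C = β·I_B = 80×0.00909 = 0.727 mA.
V_CE = V_CC − I_C·R_C − I_E·R_E = 15 − 0.727×0.56 − 0.736×0.68 = 14.1 V > V_CE(sat), so the active-region assumption holds.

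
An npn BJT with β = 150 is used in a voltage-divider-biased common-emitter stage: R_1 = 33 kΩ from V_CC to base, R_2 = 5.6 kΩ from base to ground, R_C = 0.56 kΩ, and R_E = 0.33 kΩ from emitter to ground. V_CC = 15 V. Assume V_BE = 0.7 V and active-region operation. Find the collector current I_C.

I_C ≈ 4.1 mA

Thevenize the base divider: V_Th = V_CC·R_2/(R_1+R_2) = 15×5.6/38.6 = 2.18 V, R_Th = R_1‖R_2 = 4.79 kΩ.
Base-emitter loop: V_Th = I_B·R_Th + V_BE + (β+1)I_B·R_E, so I_B = (2.18 − 0.7) / (4.79 + 151×0.33) = 0.027 mA.
I_C = β·I_B = 150×0.027 = 4.05 mA, and I_E = (β+1)I_B = 4.08 mA.
V_CE = V_CC − I_C·R_C − I_E·R_E = 15 − 4.05×0.56 − 4.08×0.33 = 11.4 V.
V_CE = 11.4 V > 0.2 V confirms active-region operation.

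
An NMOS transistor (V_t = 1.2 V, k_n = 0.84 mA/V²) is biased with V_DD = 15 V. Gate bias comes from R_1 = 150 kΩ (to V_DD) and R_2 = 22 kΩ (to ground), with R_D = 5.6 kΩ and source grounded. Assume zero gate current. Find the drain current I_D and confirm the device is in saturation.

V_G = V_DD·R_2/(R_1+R_2) = 15×22/172 = 1.92 V. With the source grounded, V_GS = V_G = 1.92 V.
Assume saturation: I_D = (k_n/2)(V_GS − V_t)² = (0.84/2)×(1.92 − 1.2)² = 0.42×0.719² = 0.217 mA.
V_DS = V_DD − I_D·R_D = 15 − 0.217×5.6 = 13.8 V.
Saturation requires V_DS ≥ V_GS − V_t = 0.719 V; 13.8 ≥ 0.719 ✓.

I_D ≈ 0.22 mA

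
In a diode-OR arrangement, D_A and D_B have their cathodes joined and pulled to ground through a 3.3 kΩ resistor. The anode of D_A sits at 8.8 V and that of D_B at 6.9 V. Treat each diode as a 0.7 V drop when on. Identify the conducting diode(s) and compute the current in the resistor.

Assume both conduct. Then node N would need to be at both 8.8−0.7 = 8.1 V and 6.9−0.7 = 6.2 V, which is impossible.
Assume only D_A conducts: V_N = 8.8 − 0.7 = 8.1 V, so I_R = 8.1/3.3 = 2.45 mA.
Check D_B: its anode-to-cathode voltage is 6.9 − 8.1 = -1.2 V < 0.7 V, so it is off. The assumption is consistent.

Only D_A conducts; I_R ≈ 2.5 mA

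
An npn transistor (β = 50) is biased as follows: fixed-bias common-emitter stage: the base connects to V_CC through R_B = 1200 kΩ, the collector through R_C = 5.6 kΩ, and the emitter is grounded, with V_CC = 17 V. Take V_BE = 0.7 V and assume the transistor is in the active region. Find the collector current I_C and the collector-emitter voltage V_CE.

I_C ≈ 0.68 mA, V_CE ≈ 13 V

Base loop: V_CC = I_B·R_B + V_BE, so I_B = (17 − 0.7)/1200 kΩ = 0.0136 mA.
In the active region I_C = β·I_B = 50 × 0.0136 = 0.679 mA.
Collector loop: V_CE = V_CC − I_C·R_C = 17 − 0.679×5.6 = 13.2 V.
Since V_CE = 13.2 V > V_CE(sat) ≈ 0.2 V, the transistor is in the active region as assumed.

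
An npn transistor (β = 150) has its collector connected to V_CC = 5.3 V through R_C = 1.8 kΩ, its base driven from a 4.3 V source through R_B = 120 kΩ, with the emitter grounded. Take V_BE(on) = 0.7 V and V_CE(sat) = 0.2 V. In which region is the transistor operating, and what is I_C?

Assume active: I_B = (4.3 − 0.7)/120 = 0.03 mA, giving I_C = β·I_B = 4.5 mA.
But then V_CE = 5.3 − 4.5×1.8 = -2.8 V < V_CE(sat) = 0.2 V — impossible in the active region.
So the transistor is saturated. With V_CE = 0.2 V, I_C = (V_CC − 0.2)/R_C = 5.1/1.8 = 2.83 mA.
Check: β·I_B = 4.5 mA > I_C = 2.83 mA, confirming saturation.

saturation; I_C ≈ 2.8 mA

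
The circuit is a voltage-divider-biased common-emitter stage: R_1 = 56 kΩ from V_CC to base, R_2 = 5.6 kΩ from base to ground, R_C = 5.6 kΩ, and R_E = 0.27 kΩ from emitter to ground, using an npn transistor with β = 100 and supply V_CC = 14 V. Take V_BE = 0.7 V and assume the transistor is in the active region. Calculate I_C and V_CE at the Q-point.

Thevenize the base divider: V_Th = V_CC·R_2/(R_1+R_2) = 14×5.6/61.6 = 1.27 V, R_Th = R_1‖R_2 = 5.09 kΩ.
Base-emitter loop: V_Th = I_B·R_Th + V_BE + (β+1)I_B·R_E, so I_B = (1.27 − 0.7) / (5.09 + 101×0.27) = 0.0177 mA.
I_C = β·I_B = 100×0.0177 = 1.77 mA, and I_E = (β+1)I_B = 1.79 mA.
V_CE = V_CC − I_C·R_C − I_E·R_E = 14 − 1.77×5.6 − 1.79×0.27 = 3.61 V.
V_CE = 3.61 V > 0.2 V confirms active-region operation.

I_C ≈ 1.8 mA, V_CE ≈ 3.6 V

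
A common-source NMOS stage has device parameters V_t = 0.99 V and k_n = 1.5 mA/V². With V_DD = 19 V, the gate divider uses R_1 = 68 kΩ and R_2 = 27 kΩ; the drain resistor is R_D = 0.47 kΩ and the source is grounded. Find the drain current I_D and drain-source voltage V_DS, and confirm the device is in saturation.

V_G = V_DD·R_2/(R_1+R_2) = 19×27/95 = 5.4 V. With the source grounded, V_GS = V_G = 5.4 V.
Assume saturation: I_D = (k_n/2)(V_GS − V_t)² = (1.5/2)×(5.4 − 0.99)² = 0.75×4.41² = 14.6 mA.
V_DS = V_DD − I_D·R_D = 19 − 14.6×0.47 = 12.1 V.
Saturation requires V_DS ≥ V_GS − V_t = 4.41 V; 12.1 ≥ 4.41 ✓.

I_D ≈ 15 mA, V_DS ≈ 12 V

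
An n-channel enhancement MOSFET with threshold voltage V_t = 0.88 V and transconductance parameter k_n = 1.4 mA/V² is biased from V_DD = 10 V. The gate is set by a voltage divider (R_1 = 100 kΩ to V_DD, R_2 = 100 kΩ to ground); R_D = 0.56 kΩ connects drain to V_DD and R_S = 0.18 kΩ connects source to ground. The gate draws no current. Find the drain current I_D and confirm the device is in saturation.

V_G = V_DD·R_2/(R_1+R_2) = 10×100/200 = 5 V.
Assume saturation: I_D = (k_n/2)(V_GS − V_t)² with V_GS = V_G − I_D·R_S = 5 − 0.18·I_D.
Substituting gives 0.0227·I_D² − 2.04·I_D + 11.9 = 0, with roots I_D = 6.27 or 83.6 mA.
The root I_D = 83.6 mA gives V_GS = -10 V ≤ V_t, so take I_D = 6.27 mA.
Then V_GS = 3.87 V and V_DS = V_DD − I_D(R_D+R_S) = 10 − 6.27×0.74 = 5.36 V.
Saturation requires V_DS ≥ V_GS − V_t = 2.99 V; 5.36 ≥ 2.99 ✓.

I_D ≈ 6.3 mA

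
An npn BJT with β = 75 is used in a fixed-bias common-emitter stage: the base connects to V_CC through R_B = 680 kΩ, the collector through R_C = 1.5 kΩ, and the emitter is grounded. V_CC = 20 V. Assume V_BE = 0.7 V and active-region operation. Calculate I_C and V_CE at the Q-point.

I_C ≈ 2.1 mA, V_CE ≈ 17 V

Base loop: V_CC = I_B·R_B + V_BE, so I_B = (20 − 0.7)/680 kΩ = 0.0284 mA.
In the active region I_C = β·I_B = 75 × 0.0284 = 2.13 mA.
Collector loop: V_CE = V_CC − I_C·R_C = 20 − 2.13×1.5 = 16.8 V.
Since V_CE = 16.8 V > V_CE(sat) ≈ 0.2 V, the transistor is in the active region as assumed.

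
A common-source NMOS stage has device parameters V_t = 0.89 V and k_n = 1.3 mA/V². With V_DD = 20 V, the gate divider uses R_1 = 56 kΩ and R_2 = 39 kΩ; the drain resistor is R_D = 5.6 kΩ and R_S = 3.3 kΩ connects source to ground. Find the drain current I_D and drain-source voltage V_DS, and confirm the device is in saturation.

I_D ≈ 1.7 mA, V_DS ≈ 4.6 V

V_G = V_DD·R_2/(R_1+R_2) = 20×39/95 = 8.21 V.
Assume saturation: I_D = (k_n/2)(V_GS − V_t)² with V_GS = V_G − I_D·R_S = 8.21 − 3.3·I_D.
Substituting gives 7.08·I_D² − 32.4·I_D + 34.8 = 0, with roots I_D = 1.72 or 2.85 mA.
The root I_D = 2.85 mA gives V_GS = -1.21 V ≤ V_t, so take I_D = 1.72 mA.
Then V_GS = 2.52 V and V_DS = V_DD − I_D(R_D+R_S) = 20 − 1.72×8.9 = 4.65 V.
Saturation requires V_DS ≥ V_GS − V_t = 1.63 V; 4.65 ≥ 1.63 ✓.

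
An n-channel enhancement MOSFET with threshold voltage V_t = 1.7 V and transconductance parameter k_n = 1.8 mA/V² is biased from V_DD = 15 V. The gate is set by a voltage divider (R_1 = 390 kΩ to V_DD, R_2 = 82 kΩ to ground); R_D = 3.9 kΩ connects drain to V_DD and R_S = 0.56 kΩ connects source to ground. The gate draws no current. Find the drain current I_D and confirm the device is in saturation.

I_D ≈ 0.41 mA

V_G = V_DD·R_2/(R_1+R_2) = 15×82/472 = 2.61 V.
Assume saturation: I_D = (k_n/2)(V_GS − V_t)² with V_GS = V_G − I_D·R_S = 2.61 − 0.56·I_D.
Substituting gives 0.282·I_D² − 1.91·I_D + 0.739 = 0, with roots I_D = 0.411 or 6.37 mA.
The root I_D = 6.37 mA gives V_GS = -0.96 V ≤ V_t, so take I_D = 0.411 mA.
Then V_GS = 2.38 V and V_DS = V_DD − I_D(R_D+R_S) = 15 − 0.411×4.46 = 13.2 V.
Saturation requires V_DS ≥ V_GS − V_t = 0.676 V; 13.2 ≥ 0.676 ✓.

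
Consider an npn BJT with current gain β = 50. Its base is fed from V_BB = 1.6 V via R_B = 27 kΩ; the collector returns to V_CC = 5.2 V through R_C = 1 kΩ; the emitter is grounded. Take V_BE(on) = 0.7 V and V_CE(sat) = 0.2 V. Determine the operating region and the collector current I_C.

Assume active. Base-emitter loop: I_B = (V_BB − V_BE)/R_B = (1.6 − 0.7)/27 = 0.0333 mA.
I_C = β·I_B = 50×0.0333 = 1.67 mA.
V_CE = V_CC − I_C·R_C = 5.2 − 1.67×1 = 3.53 V > V_CE(sat), so the active-region assumption holds.

active; I_C ≈ 1.7 mA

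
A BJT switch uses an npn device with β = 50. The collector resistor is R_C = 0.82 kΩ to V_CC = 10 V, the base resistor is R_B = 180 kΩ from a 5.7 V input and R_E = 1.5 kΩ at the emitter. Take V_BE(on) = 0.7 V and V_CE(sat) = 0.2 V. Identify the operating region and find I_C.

active; I_C ≈ 0.97 mA

Assume active. Base-emitter loop: I_B = (V_BB − V_BE)/(R_B + (β+1)R_E) = (5.7 − 0.7)/(180 + 51×1.5) = 0.0195 mA.
I_C = β·I_B = 50×0.0195 = 0.975 mA.
V_CE = V_CC − I_C·R_C − I_E·R_E = 10 − 0.975×0.82 − 0.994×1.5 = 7.71 V > V_CE(sat), so the active-region assumption holds.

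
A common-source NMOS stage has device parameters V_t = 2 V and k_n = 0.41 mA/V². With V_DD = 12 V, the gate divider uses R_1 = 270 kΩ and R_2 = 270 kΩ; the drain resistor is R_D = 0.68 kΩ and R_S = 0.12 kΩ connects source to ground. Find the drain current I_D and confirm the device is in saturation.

I_D ≈ 2.8 mA

V_G = V_DD·R_2/(R_1+R_2) = 12×270/540 = 6 V.
Assume saturation: I_D = (k_n/2)(V_GS − V_t)² with V_GS = V_G − I_D·R_S = 6 − 0.12·I_D.
Substituting gives 0.00295·I_D² − 1.2·I_D + 3.28 = 0, with roots I_D = 2.76 or 403 mA.
The root I_D = 403 mA gives V_GS = -42.3 V ≤ V_t, so take I_D = 2.76 mA.
Then V_GS = 5.67 V and V_DS = V_DD − I_D(R_D+R_S) = 12 − 2.76×0.8 = 9.79 V.
Saturation requires V_DS ≥ V_GS − V_t = 3.67 V; 9.79 ≥ 3.67 ✓.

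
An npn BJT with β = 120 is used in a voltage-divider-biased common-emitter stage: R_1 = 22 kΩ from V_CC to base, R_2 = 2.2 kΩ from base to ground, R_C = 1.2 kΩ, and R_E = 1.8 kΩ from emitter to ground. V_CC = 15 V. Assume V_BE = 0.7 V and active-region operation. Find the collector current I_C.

Thevenize the base divider: V_Th = V_CC·R_2/(R_1+R_2) = 15×2.2/24.2 = 1.36 V, R_Th = R_1‖R_2 = 2 kΩ.
Base-emitter loop: V_Th = I_B·R_Th + V_BE + (β+1)I_B·R_E, so I_B = (1.36 − 0.7) / (2 + 121×1.8) = 0.00302 mA.
I_C = β·I_B = 120×0.00302 = 0.362 mA, and I_E = (β+1)I_B = 0.365 mA.
V_CE = V_CC − I_C·R_C − I_E·R_E = 15 − 0.362×1.2 − 0.365×1.8 = 13.9 V.
V_CE = 13.9 V > 0.2 V confirms active-region operation.

I_C ≈ 0.36 mA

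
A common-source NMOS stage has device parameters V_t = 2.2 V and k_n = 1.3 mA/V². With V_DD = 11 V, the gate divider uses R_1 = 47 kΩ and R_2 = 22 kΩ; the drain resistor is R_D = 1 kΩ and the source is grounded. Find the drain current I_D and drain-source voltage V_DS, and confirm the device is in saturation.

V_G = V_DD·R_2/(R_1+R_2) = 11×22/69 = 3.51 V. With the source grounded, V_GS = V_G = 3.51 V.
Assume saturation: I_D = (k_n/2)(V_GS − V_t)² = (1.3/2)×(3.51 − 2.2)² = 0.65×1.31² = 1.11 mA.
V_DS = V_DD − I_D·R_D = 11 − 1.11×1 = 9.89 V.
Saturation requires V_DS ≥ V_GS − V_t = 1.31 V; 9.89 ≥ 1.31 ✓.

I_D ≈ 1.1 mA, V_DS ≈ 9.9 V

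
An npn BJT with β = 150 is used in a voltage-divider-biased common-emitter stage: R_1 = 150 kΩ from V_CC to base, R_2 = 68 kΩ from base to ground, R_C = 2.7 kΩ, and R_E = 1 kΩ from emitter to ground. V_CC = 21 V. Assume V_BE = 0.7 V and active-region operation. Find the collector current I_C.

Thevenize the base divider: V_Th = V_CC·R_2/(R_1+R_2) = 21×68/218 = 6.55 V, R_Th = R_1‖R_2 = 46.8 kΩ.
Base-emitter loop: V_Th = I_B·R_Th + V_BE + (β+1)I_B·R_E, so I_B = (6.55 − 0.7) / (46.8 + 151×1) = 0.0296 mA.
I_C = β·I_B = 150×0.0296 = 4.44 mA, and I_E = (β+1)I_B = 4.47 mA.
V_CE = V_CC − I_C·R_C − I_E·R_E = 21 − 4.44×2.7 − 4.47×1 = 4.55 V.
V_CE = 4.55 V > 0.2 V confirms active-region operation.

I_C ≈ 4.4 mA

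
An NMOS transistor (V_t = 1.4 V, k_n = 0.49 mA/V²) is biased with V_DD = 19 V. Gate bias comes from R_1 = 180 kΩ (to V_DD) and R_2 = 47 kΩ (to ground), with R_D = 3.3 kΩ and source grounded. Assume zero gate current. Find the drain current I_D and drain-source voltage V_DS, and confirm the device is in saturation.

I_D ≈ 1.6 mA, V_DS ≈ 14 V

V_G = V_DD·R_2/(R_1+R_2) = 19×47/227 = 3.93 V. With the source grounded, V_GS = V_G = 3.93 V.
Assume saturation: I_D = (k_n/2)(V_GS − V_t)² = (0.49/2)×(3.93 − 1.4)² = 0.245×2.53² = 1.57 mA.
V_DS = V_DD − I_D·R_D = 19 − 1.57×3.3 = 13.8 V.
Saturation requires V_DS ≥ V_GS − V_t = 2.53 V; 13.8 ≥ 2.53 ✓.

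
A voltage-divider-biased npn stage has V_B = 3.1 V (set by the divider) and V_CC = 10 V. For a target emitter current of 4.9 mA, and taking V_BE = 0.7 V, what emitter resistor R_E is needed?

V_E = V_B − V_BE = 3.1 − 0.7 = 2.4 V.
R_E = V_E / I_E = 2.4 / 4.9 = 0.49 kΩ.

R_E ≈ 0.49 kΩ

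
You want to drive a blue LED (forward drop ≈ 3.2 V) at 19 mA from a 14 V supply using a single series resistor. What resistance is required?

R ≈ 0.57 kΩ

The resistor drops V_S − V_D = 14 − 3.2 = 10.8 V at 19 mA.
R = 10.8 V / 19 mA = 0.568 kΩ.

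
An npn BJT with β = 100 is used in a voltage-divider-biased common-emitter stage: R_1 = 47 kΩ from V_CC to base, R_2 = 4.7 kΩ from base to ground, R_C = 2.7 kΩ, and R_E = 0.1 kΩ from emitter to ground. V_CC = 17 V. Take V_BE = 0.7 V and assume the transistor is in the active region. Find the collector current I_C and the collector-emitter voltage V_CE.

I_C ≈ 5.9 mA, V_CE ≈ 0.52 V

Thevenize the base divider: V_Th = V_CC·R_2/(R_1+R_2) = 17×4.7/51.7 = 1.55 V, R_Th = R_1‖R_2 = 4.27 kΩ.
Base-emitter loop: V_Th = I_B·R_Th + V_BE + (β+1)I_B·R_E, so I_B = (1.55 − 0.7) / (4.27 + 101×0.1) = 0.0588 mA.
I_C = β·I_B = 100×0.0588 = 5.88 mA, and I_E = (β+1)I_B = 5.94 mA.
V_CE = V_CC − I_C·R_C − I_E·R_E = 17 − 5.88×2.7 − 5.94×0.1 = 0.524 V.
V_CE = 0.524 V > 0.2 V confirms active-region operation.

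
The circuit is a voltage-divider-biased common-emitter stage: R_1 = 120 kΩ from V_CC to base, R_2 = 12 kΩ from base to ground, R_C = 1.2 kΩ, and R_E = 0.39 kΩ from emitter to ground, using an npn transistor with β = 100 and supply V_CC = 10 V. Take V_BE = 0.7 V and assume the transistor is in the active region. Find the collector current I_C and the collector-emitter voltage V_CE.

I_C ≈ 0.42 mA, V_CE ≈ 9.3 V

Thevenize the base divider: V_Th = V_CC·R_2/(R_1+R_2) = 10×12/132 = 0.909 V, R_Th = R_1‖R_2 = 10.9 kΩ.
Base-emitter loop: V_Th = I_B·R_Th + V_BE + (β+1)I_B·R_E, so I_B = (0.909 − 0.7) / (10.9 + 101×0.39) = 0.00416 mA.
I_C = β·I_B = 100×0.00416 = 0.416 mA, and I_E = (β+1)I_B = 0.42 mA.
V_CE = V_CC − I_C·R_C − I_E·R_E = 10 − 0.416×1.2 − 0.42×0.39 = 9.34 V.
V_CE = 9.34 V > 0.2 V confirms active-region operation.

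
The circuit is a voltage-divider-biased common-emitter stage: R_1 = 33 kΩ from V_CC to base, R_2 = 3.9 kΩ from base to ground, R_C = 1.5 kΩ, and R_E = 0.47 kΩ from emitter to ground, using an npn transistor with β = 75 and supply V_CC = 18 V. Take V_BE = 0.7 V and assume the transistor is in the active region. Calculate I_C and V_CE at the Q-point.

Thevenize the base divider: V_Th = V_CC·R_2/(R_1+R_2) = 18×3.9/36.9 = 1.9 V, R_Th = R_1‖R_2 = 3.49 kΩ.
Base-emitter loop: V_Th = I_B·R_Th + V_BE + (β+1)I_B·R_E, so I_B = (1.9 − 0.7) / (3.49 + 76×0.47) = 0.0307 mA.
I_C = β·I_B = 75×0.0307 = 2.3 mA, and I_E = (β+1)I_B = 2.33 mA.
V_CE = V_CC − I_C·R_C − I_E·R_E = 18 − 2.3×1.5 − 2.33×0.47 = 13.5 V.
V_CE = 13.5 V > 0.2 V confirms active-region operation.

I_C ≈ 2.3 mA, V_CE ≈ 13 V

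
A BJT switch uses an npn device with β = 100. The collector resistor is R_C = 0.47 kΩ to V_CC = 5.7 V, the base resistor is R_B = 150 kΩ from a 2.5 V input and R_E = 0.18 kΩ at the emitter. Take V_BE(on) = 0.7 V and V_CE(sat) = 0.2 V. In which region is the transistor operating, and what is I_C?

active; I_C ≈ 1.1 mA

Assume active. Base-emitter loop: I_B = (V_BB − V_BE)/(R_B + (β+1)R_E) = (2.5 − 0.7)/(150 + 101×0.18) = 0.0107 mA.
I_C = β·I_B = 100×0.0107 = 1.07 mA.
V_CE = V_CC − I_C·R_C − I_E·R_E = 5.7 − 1.07×0.47 − 1.08×0.18 = 5 V > V_CE(sat), so the active-region assumption holds.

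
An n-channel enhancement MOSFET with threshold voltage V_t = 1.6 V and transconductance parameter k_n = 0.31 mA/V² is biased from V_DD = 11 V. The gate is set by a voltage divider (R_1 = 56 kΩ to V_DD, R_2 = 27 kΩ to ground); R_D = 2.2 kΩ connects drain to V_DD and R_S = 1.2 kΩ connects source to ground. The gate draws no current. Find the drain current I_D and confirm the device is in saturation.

I_D ≈ 0.37 mA

V_G = V_DD·R_2/(R_1+R_2) = 11×27/83 = 3.58 V.
Assume saturation: I_D = (k_n/2)(V_GS − V_t)² with V_GS = V_G − I_D·R_S = 3.58 − 1.2·I_D.
Substituting gives 0.223·I_D² − 1.74·I_D + 0.607 = 0, with roots I_D = 0.367 or 7.41 mA.
The root I_D = 7.41 mA gives V_GS = -5.31 V ≤ V_t, so take I_D = 0.367 mA.
Then V_GS = 3.14 V and V_DS = V_DD − I_D(R_D+R_S) = 11 − 0.367×3.4 = 9.75 V.
Saturation requires V_DS ≥ V_GS − V_t = 1.54 V; 9.75 ≥ 1.54 ✓.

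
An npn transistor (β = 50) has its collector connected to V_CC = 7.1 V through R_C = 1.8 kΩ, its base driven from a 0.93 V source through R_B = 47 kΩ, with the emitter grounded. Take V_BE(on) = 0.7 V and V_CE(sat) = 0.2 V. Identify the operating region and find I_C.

Assume active. Base-emitter loop: I_B = (V_BB − V_BE)/R_B = (0.93 − 0.7)/47 = 0.00489 mA.
I_C = β·I_B = 50×0.00489 = 0.245 mA.
V_CE = V_CC − I_C·R_C = 7.1 − 0.245×1.8 = 6.66 V > V_CE(sat), so the active-region assumption holds.

active; I_C ≈ 0.24 mA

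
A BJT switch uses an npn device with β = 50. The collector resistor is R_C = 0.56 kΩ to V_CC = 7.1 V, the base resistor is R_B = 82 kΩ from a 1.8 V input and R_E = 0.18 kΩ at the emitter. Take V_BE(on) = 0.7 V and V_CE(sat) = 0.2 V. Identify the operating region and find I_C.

active; I_C ≈ 0.6 mA

Assume active. Base-emitter loop: I_B = (V_BB − V_BE)/(R_B + (β+1)R_E) = (1.8 − 0.7)/(82 + 51×0.18) = 0.0121 mA.
I_C = β·I_B = 50×0.0121 = 0.603 mA.
V_CE = V_CC − I_C·R_C − I_E·R_E = 7.1 − 0.603×0.56 − 0.615×0.18 = 6.65 V > V_CE(sat), so the active-region assumption holds.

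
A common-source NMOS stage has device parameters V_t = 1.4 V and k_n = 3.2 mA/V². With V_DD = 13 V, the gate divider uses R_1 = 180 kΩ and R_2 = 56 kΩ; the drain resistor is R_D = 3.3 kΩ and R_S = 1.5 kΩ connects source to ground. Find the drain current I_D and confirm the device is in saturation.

V_G = V_DD·R_2/(R_1+R_2) = 13×56/236 = 3.08 V.
Assume saturation: I_D = (k_n/2)(V_GS − V_t)² with V_GS = V_G − I_D·R_S = 3.08 − 1.5·I_D.
Substituting gives 3.6·I_D² − 9.09·I_D + 4.54 = 0, with roots I_D = 0.686 or 1.84 mA.
The root I_D = 1.84 mA gives V_GS = 0.328 V ≤ V_t, so take I_D = 0.686 mA.
Then V_GS = 2.06 V and V_DS = V_DD − I_D(R_D+R_S) = 13 − 0.686×4.8 = 9.7 V.
Saturation requires V_DS ≥ V_GS − V_t = 0.655 V; 9.7 ≥ 0.655 ✓.

I_D ≈ 0.69 mA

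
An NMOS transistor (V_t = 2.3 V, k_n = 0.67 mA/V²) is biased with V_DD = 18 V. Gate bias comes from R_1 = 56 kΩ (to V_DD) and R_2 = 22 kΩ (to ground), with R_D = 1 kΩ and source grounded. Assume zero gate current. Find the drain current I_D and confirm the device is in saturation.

V_G = V_DD·R_2/(R_1+R_2) = 18×22/78 = 5.08 V. With the source grounded, V_GS = V_G = 5.08 V.
Assume saturation: I_D = (k_n/2)(V_GS − V_t)² = (0.67/2)×(5.08 − 2.3)² = 0.335×2.78² = 2.58 mA.
V_DS = V_DD − I_D·R_D = 18 − 2.58×1 = 15.4 V.
Saturation requires V_DS ≥ V_GS − V_t = 2.78 V; 15.4 ≥ 2.78 ✓.

I_D ≈ 2.6 mA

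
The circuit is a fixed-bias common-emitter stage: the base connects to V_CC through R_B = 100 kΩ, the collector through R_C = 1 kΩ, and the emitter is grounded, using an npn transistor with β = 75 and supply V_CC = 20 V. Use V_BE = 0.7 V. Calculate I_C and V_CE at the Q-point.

Base loop: V_CC = I_B·R_B + V_BE, so I_B = (20 − 0.7)/100 kΩ = 0.193 mA.
In the active region I_C = β·I_B = 75 × 0.193 = 14.5 mA.
Collector loop: V_CE = V_CC − I_C·R_C = 20 − 14.5×1 = 5.53 V.
Since V_CE = 5.53 V > V_CE(sat) ≈ 0.2 V, the transistor is in the active region as assumed.

I_C ≈ 14 mA, V_CE ≈ 5.5 V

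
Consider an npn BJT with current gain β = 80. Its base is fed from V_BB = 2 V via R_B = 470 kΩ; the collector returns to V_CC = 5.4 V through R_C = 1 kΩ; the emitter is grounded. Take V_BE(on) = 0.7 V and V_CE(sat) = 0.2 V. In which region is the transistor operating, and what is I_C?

Assume active. Base-emitter loop: I_B = (V_BB − V_BE)/R_B = (2 − 0.7)/470 = 0.00277 mA.
I_C = β·I_B = 80×0.00277 = 0.221 mA.
V_CE = V_CC − I_C·R_C = 5.4 − 0.221×1 = 5.18 V > V_CE(sat), so the active-region assumption holds.

active; I_C ≈ 0.22 mA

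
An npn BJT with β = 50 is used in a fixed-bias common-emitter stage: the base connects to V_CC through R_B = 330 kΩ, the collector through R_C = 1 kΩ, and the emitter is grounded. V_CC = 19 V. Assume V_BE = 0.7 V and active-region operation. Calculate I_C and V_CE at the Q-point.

I_C ≈ 2.8 mA, V_CE ≈ 16 V

Base loop: V_CC = I_B·R_B + V_BE, so I_B = (19 − 0.7)/330 kΩ = 0.0555 mA.
In the active region I_C = β·I_B = 50 × 0.0555 = 2.77 mA.
Collector loop: V_CE = V_CC − I_C·R_C = 19 − 2.77×1 = 16.2 V.
Since V_CE = 16.2 V > V_CE(sat) ≈ 0.2 V, the transistor is in the active region as assumed.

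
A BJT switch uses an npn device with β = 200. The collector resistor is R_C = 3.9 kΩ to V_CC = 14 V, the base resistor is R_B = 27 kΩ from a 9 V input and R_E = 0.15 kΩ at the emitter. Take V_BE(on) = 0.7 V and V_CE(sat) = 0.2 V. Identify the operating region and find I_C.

saturation; I_C ≈ 3.4 mA

Assume active: I_B = (9 − 0.7)/(27 + 201×0.15) = 0.145 mA, I_C = β·I_B = 29 mA.
Then V_CE = 14 − 29×3.9 − 29.2×0.15 = -104 V < 0.2 V — the active assumption fails.
Re-solve with V_CE = 0.2 V. KCL at the emitter: V_E/R_E = (V_BB−0.7−V_E)/R_B + (V_CC−0.2−V_E)/R_C, giving V_E = 0.553 V.
I_C = (V_CC − 0.2 − V_E)/R_C = (13.8 − 0.553)/3.9 = 3.4 mA.
Check: I_B = (8.3 − 0.553)/27 = 0.287 mA, and β·I_B = 57.4 mA > I_C, confirming saturation.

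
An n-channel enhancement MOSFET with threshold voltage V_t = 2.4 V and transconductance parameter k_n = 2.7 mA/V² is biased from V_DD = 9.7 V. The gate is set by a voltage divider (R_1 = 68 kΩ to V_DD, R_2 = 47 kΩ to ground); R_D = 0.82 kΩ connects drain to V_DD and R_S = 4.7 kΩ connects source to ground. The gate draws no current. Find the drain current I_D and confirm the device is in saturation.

I_D ≈ 0.24 mA

V_G = V_DD·R_2/(R_1+R_2) = 9.7×47/115 = 3.96 V.
Assume saturation: I_D = (k_n/2)(V_GS − V_t)² with V_GS = V_G − I_D·R_S = 3.96 − 4.7·I_D.
Substituting gives 29.8·I_D² − 20.9·I_D + 3.3 = 0, with roots I_D = 0.243 or 0.457 mA.
The root I_D = 0.457 mA gives V_GS = 1.82 V ≤ V_t, so take I_D = 0.243 mA.
Then V_GS = 2.82 V and V_DS = V_DD − I_D(R_D+R_S) = 9.7 − 0.243×5.52 = 8.36 V.
Saturation requires V_DS ≥ V_GS − V_t = 0.424 V; 8.36 ≥ 0.424 ✓.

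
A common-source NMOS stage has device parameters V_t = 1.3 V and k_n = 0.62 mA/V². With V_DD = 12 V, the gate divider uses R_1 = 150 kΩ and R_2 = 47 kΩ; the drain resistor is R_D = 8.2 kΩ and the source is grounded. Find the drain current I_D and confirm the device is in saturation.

I_D ≈ 0.76 mA

V_G = V_DD·R_2/(R_1+R_2) = 12×47/197 = 2.86 V. With the source grounded, V_GS = V_G = 2.86 V.
Assume saturation: I_D = (k_n/2)(V_GS − V_t)² = (0.62/2)×(2.86 − 1.3)² = 0.31×1.56² = 0.757 mA.
V_DS = V_DD − I_D·R_D = 12 − 0.757×8.2 = 5.79 V.
Saturation requires V_DS ≥ V_GS − V_t = 1.56 V; 5.79 ≥ 1.56 ✓.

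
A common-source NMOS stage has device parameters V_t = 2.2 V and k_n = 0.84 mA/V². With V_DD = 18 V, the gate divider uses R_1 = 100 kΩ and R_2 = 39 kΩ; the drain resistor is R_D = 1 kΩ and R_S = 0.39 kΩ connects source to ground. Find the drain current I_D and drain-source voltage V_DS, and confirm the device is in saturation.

V_G = V_DD·R_2/(R_1+R_2) = 18×39/139 = 5.05 V.
Assume saturation: I_D = (k_n/2)(V_GS − V_t)² with V_GS = V_G − I_D·R_S = 5.05 − 0.39·I_D.
Substituting gives 0.0639·I_D² − 1.93·I_D + 3.41 = 0, with roots I_D = 1.88 or 28.4 mA.
The root I_D = 28.4 mA gives V_GS = -6.02 V ≤ V_t, so take I_D = 1.88 mA.
Then V_GS = 4.32 V and V_DS = V_DD − I_D(R_D+R_S) = 18 − 1.88×1.39 = 15.4 V.
Saturation requires V_DS ≥ V_GS − V_t = 2.12 V; 15.4 ≥ 2.12 ✓.

I_D ≈ 1.9 mA, V_DS ≈ 15 V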